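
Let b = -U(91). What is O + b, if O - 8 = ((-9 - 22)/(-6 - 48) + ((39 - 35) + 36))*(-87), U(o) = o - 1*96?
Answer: -63305/18 ≈ -3516.9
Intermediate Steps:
U(o) = -96 + o (U(o) = o - 96 = -96 + o)
b = 5 (b = -(-96 + 91) = -1*(-5) = 5)
O = -63395/18 (O = 8 + ((-9 - 22)/(-6 - 48) + ((39 - 35) + 36))*(-87) = 8 + (-31/(-54) + (4 + 36))*(-87) = 8 + (-31*(-1/54) + 40)*(-87) = 8 + (31/54 + 40)*(-87) = 8 + (2191/54)*(-87) = 8 - 63539/18 = -63395/18 ≈ -3521.9)
O + b = -63395/18 + 5 = -63305/18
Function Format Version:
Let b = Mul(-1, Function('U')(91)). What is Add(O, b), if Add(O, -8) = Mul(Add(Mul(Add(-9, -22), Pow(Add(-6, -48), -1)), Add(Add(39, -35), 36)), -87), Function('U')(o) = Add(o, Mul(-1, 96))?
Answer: Rational(-63305, 18) ≈ -3516.9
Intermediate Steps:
Function('U')(o) = Add(-96, o) (Function('U')(o) = Add(o, -96) = Add(-96, o))
b = 5 (b = Mul(-1, Add(-96, 91)) = Mul(-1, -5) = 5)
O = Rational(-63395, 18) (O = Add(8, Mul(Add(Mul(Add(-9, -22), Pow(Add(-6, -48), -1)), Add(Add(39, -35), 36)), -87)) = Add(8, Mul(Add(Mul(-31, Pow(-54, -1)), Add(4, 36)), -87)) = Add(8, Mul(Add(Mul(-31, Rational(-1, 54)), 40), -87)) = Add(8, Mul(Add(Rational(31, 54), 40), -87)) = Add(8, Mul(Rational(2191, 54), -87)) = Add(8, Rational(-63539, 18)) = Rational(-63395, 18) ≈ -3521.9)
Add(O, b) = Add(Rational(-63395, 18), 5) = Rational(-63305, 18)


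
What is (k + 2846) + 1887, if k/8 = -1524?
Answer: -7459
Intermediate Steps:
k = -12192 (k = 8*(-1524) = -12192)
(k + 2846) + 1887 = (-12192 + 2846) + 1887 = -9346 + 1887 = -7459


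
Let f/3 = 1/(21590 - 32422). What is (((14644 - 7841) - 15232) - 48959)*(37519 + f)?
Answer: -5830704084335/2708 ≈ -2.1531e+9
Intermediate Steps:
f = -3/10832 (f = 3/(21590 - 32422) = 3/(-10832) = 3*(-1/10832) = -3/10832 ≈ -0.00027696)
(((14644 - 7841) - 15232) - 48959)*(37519 + f) = (((14644 - 7841) - 15232) - 48959)*(37519 - 3/10832) = ((6803 - 15232) - 48959)*(406405805/10832) = (-8429 - 48959)*(406405805/10832) = -57388*406405805/10832 = -5830704084335/2708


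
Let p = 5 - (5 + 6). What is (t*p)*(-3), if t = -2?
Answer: -36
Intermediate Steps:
p = -6 (p = 5 - 1*11 = 5 - 11 = -6)
(t*p)*(-3) = -2*(-6)*(-3) = 12*(-3) = -36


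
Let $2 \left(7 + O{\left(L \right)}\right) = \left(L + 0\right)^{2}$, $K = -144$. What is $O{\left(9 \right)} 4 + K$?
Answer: $-10$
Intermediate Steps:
$O{\left(L \right)} = -7 + \frac{L^{2}}{2}$ ($O{\left(L \right)} = -7 + \frac{\left(L + 0\right)^{2}}{2} = -7 + \frac{L^{2}}{2}$)
$O{\left(9 \right)} 4 + K = \left(-7 + \frac{9^{2}}{2}\right) 4 - 144 = \left(-7 + \frac{1}{2} \cdot 81\right) 4 - 144 = \left(-7 + \frac{81}{2}\right) 4 - 144 = \frac{67}{2} \cdot 4 - 144 = 134 - 144 = -10$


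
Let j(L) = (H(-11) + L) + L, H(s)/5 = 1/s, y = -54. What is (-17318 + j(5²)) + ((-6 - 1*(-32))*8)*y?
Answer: -313505/11 ≈ -28500.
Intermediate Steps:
H(s) = 5/s
j(L) = -5/11 + 2*L (j(L) = (5/(-11) + L) + L = (5*(-1/11) + L) + L = (-5/11 + L) + L = -5/11 + 2*L)
(-17318 + j(5²)) + ((-6 - 1*(-32))*8)*y = (-17318 + (-5/11 + 2*5²)) + ((-6 - 1*(-32))*8)*(-54) = (-17318 + (-5/11 + 2*25)) + ((-6 + 32)*8)*(-54) = (-17318 + (-5/11 + 50)) + (26*8)*(-54) = (-17318 + 545/11) + 208*(-54) = -189953/11 - 11232 = -313505/11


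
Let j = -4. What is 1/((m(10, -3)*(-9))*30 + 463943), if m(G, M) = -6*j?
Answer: 1/457463 ≈ 2.1860e-6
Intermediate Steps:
m(G, M) = 24 (m(G, M) = -6*(-4) = 24)
1/((m(10, -3)*(-9))*30 + 463943) = 1/((24*(-9))*30 + 463943) = 1/(-216*30 + 463943) = 1/(-6480 + 463943) = 1/457463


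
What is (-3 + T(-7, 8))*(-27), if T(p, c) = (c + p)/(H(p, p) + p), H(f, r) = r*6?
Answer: 3996/49 ≈ 81.551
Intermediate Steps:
H(f, r) = 6*r
T(p, c) = (c + p)/(7*p) (T(p, c) = (c + p)/(6*p + p) = (c + p)/((7*p)) = (c + p)*(1/(7*p)) = (c + p)/(7*p))
(-3 + T(-7, 8))*(-27) = (-3 + (1/7)*(8 - 7)/(-7))*(-27) = (-3 + (1/7)*(-1/7)*1)*(-27) = (-3 - 1/49)*(-27) = -148/49*(-27) = 3996/49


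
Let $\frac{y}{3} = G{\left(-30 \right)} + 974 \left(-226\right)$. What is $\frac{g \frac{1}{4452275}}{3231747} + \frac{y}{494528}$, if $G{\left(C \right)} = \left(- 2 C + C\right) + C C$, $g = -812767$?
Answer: $- \frac{4730851055241589663}{3557789311845823200} \approx -1.3297$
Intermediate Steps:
$G{\left(C \right)} = C^{2} - C$ ($G{\left(C \right)} = - C + C^{2} = C^{2} - C$)
$y = -657582$ ($y = 3 \left(- 30 \left(-1 - 30\right) + 974 \left(-226\right)\right) = 3 \left(\left(-30\right) \left(-31\right) - 220124\right) = 3 \left(930 - 220124\right) = 3 \left(-219194\right) = -657582$)
$\frac{g \frac{1}{4452275}}{3231747} + \frac{y}{494528} = \frac{\left(-812767\right) \frac{1}{4452275}}{3231747} - \frac{657582}{494528} = \left(-812767\right) \frac{1}{4452275} \cdot \frac{1}{3231747} - \frac{328791}{247264} = \left(- \frac{812767}{4452275}\right) \frac{1}{3231747} - \frac{328791}{247264} = - \frac{812767}{14388626374425} - \frac{328791}{247264} = - \frac{4730851055241589663}{3557789311845823200}$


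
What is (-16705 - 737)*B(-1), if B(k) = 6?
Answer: -104652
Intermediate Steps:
(-16705 - 737)*B(-1) = (-16705 - 737)*6 = -17442*6 = -104652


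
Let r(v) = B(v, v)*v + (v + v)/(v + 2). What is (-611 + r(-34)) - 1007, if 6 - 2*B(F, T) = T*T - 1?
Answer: 143337/8 ≈ 17917.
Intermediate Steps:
B(F, T) = 7/2 - T²/2 (B(F, T) = 3 - (T*T - 1)/2 = 3 - (T² - 1)/2 = 3 - (-1 + T²)/2 = 3 + (½ - T²/2) = 7/2 - T²/2)
r(v) = v*(7/2 - v²/2) + 2*v/(2 + v) (r(v) = (7/2 - v²/2)*v + (v + v)/(v + 2) = v*(7/2 - v²/2) + (2*v)/(2 + v) = v*(7/2 - v²/2) + 2*v/(2 + v))
(-611 + r(-34)) - 1007 = (-611 + (½)*(-34)*(18 - 1*(-34)³ - 2*(-34)² + 7*(-34))/(2 - 34)) - 1007 = (-611 + (½)*(-34)*(18 - 1*(-39304) - 2*1156 - 238)/(-32)) - 1007 = (-611 + (½)*(-34)*(-1/32)*(18 + 39304 - 2312 - 238)) - 1007 = (-611 + (½)*(-34)*(-1/32)*36772) - 1007 = (-611 + 156281/8) - 1007 = 151393/8 - 1007 = 143337/8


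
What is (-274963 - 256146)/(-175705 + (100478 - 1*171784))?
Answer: 531109/247011 ≈ 2.1501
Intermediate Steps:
(-274963 - 256146)/(-175705 + (100478 - 1*171784)) = -531109/(-175705 + (100478 - 171784)) = -531109/(-175705 - 71306) = -531109/(-247011) = -531109*(-1/247011) = 531109/247011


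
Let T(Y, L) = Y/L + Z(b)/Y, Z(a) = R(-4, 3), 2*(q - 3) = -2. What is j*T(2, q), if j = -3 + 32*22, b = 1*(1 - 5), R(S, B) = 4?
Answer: 2103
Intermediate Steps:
q = 2 (q = 3 + (1/2)*(-2) = 3 - 1 = 2)
b = -4 (b = 1*(-4) = -4)
Z(a) = 4
T(Y, L) = 4/Y + Y/L (T(Y, L) = Y/L + 4/Y = 4/Y + Y/L)
j = 701 (j = -3 + 704 = 701)
j*T(2, q) = 701*(4/2 + 2/2) = 701*(4*(1/2) + 2*(1/2)) = 701*(2 + 1) = 701*3 = 2103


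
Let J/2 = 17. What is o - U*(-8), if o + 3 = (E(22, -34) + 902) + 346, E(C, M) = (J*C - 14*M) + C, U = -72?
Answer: 1915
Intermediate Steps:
J = 34 (J = 2*17 = 34)
E(C, M) = -14*M + 35*C (E(C, M) = (34*C - 14*M) + C = (-14*M + 34*C) + C = -14*M + 35*C)
o = 2491 (o = -3 + (((-14*(-34) + 35*22) + 902) + 346) = -3 + (((476 + 770) + 902) + 346) = -3 + ((1246 + 902) + 346) = -3 + (2148 + 346) = -3 + 2494 = 2491)
o - U*(-8) = 2491 - (-72)*(-8) = 2491 - 1*576 = 2491 - 576 = 1915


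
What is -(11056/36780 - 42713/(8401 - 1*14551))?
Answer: -27316309/3769950 ≈ -7.2458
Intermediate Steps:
-(11056/36780 - 42713/(8401 - 1*14551)) = -(11056*(1/36780) - 42713/(8401 - 14551)) = -(2764/9195 - 42713/(-6150)) = -(2764/9195 - 42713*(-1/6150)) = -(2764/9195 + 42713/6150) = -1*27316309/3769950 = -27316309/3769950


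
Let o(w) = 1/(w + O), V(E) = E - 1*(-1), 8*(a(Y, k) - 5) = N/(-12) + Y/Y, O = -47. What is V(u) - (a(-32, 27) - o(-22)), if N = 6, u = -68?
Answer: -79573/1104 ≈ -72.077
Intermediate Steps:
a(Y, k) = 81/16 (a(Y, k) = 5 + (6/(-12) + Y/Y)/8 = 5 + (6*(-1/12) + 1)/8 = 5 + (-½ + 1)/8 = 5 + (⅛)*(½) = 5 + 1/16 = 81/16)
V(E) = 1 + E (V(E) = E + 1 = 1 + E)
o(w) = 1/(-47 + w) (o(w) = 1/(w - 47) = 1/(-47 + w))
V(u) - (a(-32, 27) - o(-22)) = (1 - 68) - (81/16 - 1/(-47 - 22)) = -67 - (81/16 - 1/(-69)) = -67 - (81/16 - 1*(-1/69)) = -67 - (81/16 + 1/69) = -67 - 1*5605/1104 = -67 - 5605/1104 = -79573/1104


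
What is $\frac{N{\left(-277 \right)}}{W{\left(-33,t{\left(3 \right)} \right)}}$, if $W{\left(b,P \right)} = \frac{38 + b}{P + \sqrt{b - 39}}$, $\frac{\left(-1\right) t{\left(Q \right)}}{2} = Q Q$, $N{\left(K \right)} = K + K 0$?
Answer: $\frac{4986}{5} - \frac{1662 i \sqrt{2}}{5} \approx 997.2 - 470.08 i$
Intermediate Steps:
$N{\left(K \right)} = K$ ($N{\left(K \right)} = K + 0 = K$)
$t{\left(Q \right)} = - 2 Q^{2}$ ($t{\left(Q \right)} = - 2 Q Q = - 2 Q^{2}$)
$W{\left(b,P \right)} = \frac{38 + b}{P + \sqrt{-39 + b}}$
$\frac{N{\left(-277 \right)}}{W{\left(-33,t{\left(3 \right)} \right)}} = - \frac{277}{\frac{1}{- 2 \cdot 3^{2} + \sqrt{-39 - 33}} \left(38 - 33\right)} = - \frac{277}{\frac{1}{\left(-2\right) 9 + \sqrt{-72}} \cdot 5} = - \frac{277}{\frac{1}{-18 + 6 i \sqrt{2}} \cdot 5} = - \frac{277}{5 \frac{1}{-18 + 6 i \sqrt{2}}} = - 277 \left(- \frac{18}{5} + \frac{6 i \sqrt{2}}{5}\right) = \frac{4986}{5} - \frac{1662 i \sqrt{2}}{5}$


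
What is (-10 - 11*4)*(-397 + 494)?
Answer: -5238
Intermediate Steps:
(-10 - 11*4)*(-397 + 494) = (-10 - 44)*97 = -54*97 = -5238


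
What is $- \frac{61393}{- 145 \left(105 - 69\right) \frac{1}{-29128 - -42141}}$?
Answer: $\frac{27548521}{180} \approx 1.5305 \cdot 10^{5}$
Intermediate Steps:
$- \frac{61393}{- 145 \left(105 - 69\right) \frac{1}{-29128 - -42141}} = - \frac{61393}{\left(-145\right) 36 \frac{1}{-29128 + 42141}} = - \frac{61393}{\left(-5220\right) \frac{1}{13013}} = - \frac{61393}{- \frac{5220}{13013}} = \left(-61393\right) \left(- \frac{13013}{5220}\right) = \frac{27548521}{180}$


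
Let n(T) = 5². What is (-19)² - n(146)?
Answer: 336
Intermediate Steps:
n(T) = 25
(-19)² - n(146) = (-19)² - 1*25 = 361 - 25 = 336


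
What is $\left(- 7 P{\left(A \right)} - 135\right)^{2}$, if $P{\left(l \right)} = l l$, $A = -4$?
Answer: $61009$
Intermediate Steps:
$P{\left(l \right)} = l^{2}$
$\left(- 7 P{\left(A \right)} - 135\right)^{2} = \left(- 7 \left(-4\right)^{2} - 135\right)^{2} = \left(\left(-7\right) 16 - 135\right)^{2} = \left(-112 - 135\right)^{2} = \left(-247\right)^{2} = 61009$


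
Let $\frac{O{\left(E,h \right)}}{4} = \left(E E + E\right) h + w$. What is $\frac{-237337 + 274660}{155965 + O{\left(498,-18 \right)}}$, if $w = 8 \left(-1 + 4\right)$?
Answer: $- \frac{37323}{17736083} \approx -0.0021044$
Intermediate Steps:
$w = 24$ ($w = 8 \cdot 3 = 24$)
$O{\left(E,h \right)} = 96 + 4 h \left(E + E^{2}\right)$ ($O{\left(E,h \right)} = 4 \left(\left(E E + E\right) h + 24\right) = 4 \left(\left(E^{2} + E\right) h + 24\right) = 4 \left(\left(E + E^{2}\right) h + 24\right) = 4 \left(h \left(E + E^{2}\right) + 24\right) = 4 \left(24 + h \left(E + E^{2}\right)\right) = 96 + 4 h \left(E + E^{2}\right)$)
$\frac{-237337 + 274660}{155965 + O{\left(498,-18 \right)}} = \frac{-237337 + 274660}{155965 + \left(96 + 4 \cdot 498 \left(-18\right) + 4 \left(-18\right) 498^{2}\right)} = \frac{37323}{155965 + \left(96 - 35856 + 4 \left(-18\right) 248004\right)} = \frac{37323}{155965 - 17892048} = \frac{37323}{-17736083} = 37323 \left(- \frac{1}{17736083}\right) = - \frac{37323}{17736083}$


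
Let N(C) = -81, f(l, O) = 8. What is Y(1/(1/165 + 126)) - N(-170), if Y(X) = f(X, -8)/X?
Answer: 179693/165 ≈ 1089.0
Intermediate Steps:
Y(X) = 8/X
Y(1/(1/165 + 126)) - N(-170) = 8/(1/(1/165 + 126)) - 1*(-81) = 8/(1/(1/165 + 126)) + 81 = 8/(1/(20791/165)) + 81 = 8/(165/20791) + 81 = 8*(20791/165) + 81 = 166328/165 + 81 = 179693/165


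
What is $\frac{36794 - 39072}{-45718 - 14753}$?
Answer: $\frac{2278}{60471} \approx 0.037671$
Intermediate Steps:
$\frac{36794 - 39072}{-45718 - 14753} = - \frac{2278}{-60471} = \left(-2278\right) \left(- \frac{1}{60471}\right) = \frac{2278}{60471}$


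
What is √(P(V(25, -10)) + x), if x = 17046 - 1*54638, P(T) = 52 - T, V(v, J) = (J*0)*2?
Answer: 2*I*√9385 ≈ 193.75*I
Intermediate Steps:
V(v, J) = 0 (V(v, J) = 0*2 = 0)
x = -37592 (x = 17046 - 54638 = -37592)
√(P(V(25, -10)) + x) = √((52 - 1*0) - 37592) = √((52 + 0) - 37592) = √(52 - 37592) = √(-37540) = 2*I*√9385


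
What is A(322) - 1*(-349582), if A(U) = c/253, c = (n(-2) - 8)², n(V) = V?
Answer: 88444346/253 ≈ 3.4958e+5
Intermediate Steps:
c = 100 (c = (-2 - 8)² = (-10)² = 100)
A(U) = 100/253
A(322) - 1*(-349582) = 100/253 - 1*(-349582) = 100/253 + 349582 = 88444346/253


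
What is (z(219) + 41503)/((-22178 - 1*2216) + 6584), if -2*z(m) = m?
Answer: -82787/35620 ≈ -2.3242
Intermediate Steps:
z(m) = -m/2
(z(219) + 41503)/((-22178 - 1*2216) + 6584) = (-½*219 + 41503)/((-22178 - 1*2216) + 6584) = (-219/2 + 41503)/((-22178 - 2216) + 6584) = 82787/(2*(-24394 + 6584)) = (82787/2)/(-17810) = (82787/2)*(-1/17810) = -82787/35620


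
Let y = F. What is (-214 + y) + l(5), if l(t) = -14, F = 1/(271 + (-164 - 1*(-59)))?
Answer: -37847/166 ≈ -227.99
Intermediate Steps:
F = 1/166 (F = 1/(271 + (-164 + 59)) = 1/(271 - 105) = 1/166 ≈ 0.0060241)
y = 1/166 ≈ 0.0060241
(-214 + y) + l(5) = (-214 + 1/166) - 14 = -35523/166 - 14 = -37847/166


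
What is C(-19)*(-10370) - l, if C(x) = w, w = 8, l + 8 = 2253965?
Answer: -2336917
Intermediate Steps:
l = 2253957 (l = -8 + 2253965 = 2253957)
C(x) = 8
C(-19)*(-10370) - l = 8*(-10370) - 1*2253957 = -82960 - 2253957 = -2336917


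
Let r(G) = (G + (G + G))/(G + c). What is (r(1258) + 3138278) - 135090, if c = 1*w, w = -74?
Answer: 48051059/16 ≈ 3.0032e+6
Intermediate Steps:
c = -74 (c = 1*(-74) = -74)
r(G) = 3*G/(-74 + G) (r(G) = (G + (G + G))/(G - 74) = (G + 2*G)/(-74 + G) = (3*G)/(-74 + G) = 3*G/(-74 + G))
(r(1258) + 3138278) - 135090 = (3*1258/(-74 + 1258) + 3138278) - 135090 = (3*1258/1184 + 3138278) - 135090 = (3*1258*(1/1184) + 3138278) - 135090 = (51/16 + 3138278) - 135090 = 50212499/16 - 135090 = 48051059/16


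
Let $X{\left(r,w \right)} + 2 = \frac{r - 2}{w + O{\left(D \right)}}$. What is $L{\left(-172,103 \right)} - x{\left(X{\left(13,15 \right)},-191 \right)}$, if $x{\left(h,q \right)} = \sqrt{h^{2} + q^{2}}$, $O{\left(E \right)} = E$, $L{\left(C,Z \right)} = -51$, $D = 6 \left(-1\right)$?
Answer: $-51 - \frac{\sqrt{2955010}}{9} \approx -242.0$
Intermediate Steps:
$D = -6$
$X{\left(r,w \right)} = -2 + \frac{-2 + r}{-6 + w}$ ($X{\left(r,w \right)} = -2 + \frac{r - 2}{w - 6} = -2 + \frac{-2 + r}{-6 + w}$)
$L{\left(-172,103 \right)} - x{\left(X{\left(13,15 \right)},-191 \right)} = -51 - \sqrt{\left(\frac{10 + 13 - 30}{-6 + 15}\right)^{2} + \left(-191\right)^{2}} = -51 - \sqrt{\left(\frac{10 + 13 - 30}{9}\right)^{2} + 36481} = -51 - \sqrt{\left(\frac{1}{9} \left(-7\right)\right)^{2} + 36481} = -51 - \sqrt{\left(- \frac{7}{9}\right)^{2} + 36481} = -51 - \sqrt{\frac{49}{81} + 36481} = -51 - \sqrt{\frac{2955010}{81}} = -51 - \frac{\sqrt{2955010}}{9}$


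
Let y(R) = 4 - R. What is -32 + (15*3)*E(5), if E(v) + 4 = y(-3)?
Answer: 103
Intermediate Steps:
E(v) = 3 (E(v) = -4 + (4 - 1*(-3)) = -4 + (4 + 3) = -4 + 7 = 3)
-32 + (15*3)*E(5) = -32 + (15*3)*3 = -32 + 45*3 = -32 + 135 = 103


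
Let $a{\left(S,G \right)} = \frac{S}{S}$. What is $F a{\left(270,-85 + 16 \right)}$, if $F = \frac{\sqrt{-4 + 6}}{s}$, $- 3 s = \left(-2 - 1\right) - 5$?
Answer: $\frac{3 \sqrt{2}}{8} \approx 0.53033$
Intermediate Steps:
$a{\left(S,G \right)} = 1$
$s = \frac{8}{3}$ ($s = - \frac{\left(-2 - 1\right) - 5}{3} = - \frac{-3 - 5}{3} = \left(- \frac{1}{3}\right) \left(-8\right) = \frac{8}{3} \approx 2.6667$)
$F = \frac{3 \sqrt{2}}{8}$ ($F = \frac{\sqrt{-4 + 6}}{\frac{8}{3}} = \sqrt{2} \cdot \frac{3}{8} = \frac{3 \sqrt{2}}{8} \approx 0.53033$)
$F a{\left(270,-85 + 16 \right)} = \frac{3 \sqrt{2}}{8} \cdot 1 = \frac{3 \sqrt{2}}{8}$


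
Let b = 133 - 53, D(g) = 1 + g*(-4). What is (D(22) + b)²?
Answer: 49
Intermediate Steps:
D(g) = 1 - 4*g
b = 80
(D(22) + b)² = ((1 - 4*22) + 80)² = ((1 - 88) + 80)² = (-87 + 80)² = (-7)² = 49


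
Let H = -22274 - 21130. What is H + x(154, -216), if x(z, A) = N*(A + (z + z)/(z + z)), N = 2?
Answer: -43834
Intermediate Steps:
x(z, A) = 2 + 2*A (x(z, A) = 2*(A + (z + z)/(z + z)) = 2*(A + (2*z)/((2*z))) = 2*(A + (2*z)*(1/(2*z))) = 2*(A + 1) = 2*(1 + A) = 2 + 2*A)
H = -43404
H + x(154, -216) = -43404 + (2 + 2*(-216)) = -43404 + (2 - 432) = -43404 - 430 = -43834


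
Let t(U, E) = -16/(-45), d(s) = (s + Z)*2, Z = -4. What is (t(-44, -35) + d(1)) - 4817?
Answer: -217019/45 ≈ -4822.6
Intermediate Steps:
d(s) = -8 + 2*s (d(s) = (s - 4)*2 = (-4 + s)*2 = -8 + 2*s)
t(U, E) = 16/45 (t(U, E) = -16*(-1/45) = 16/45)
(t(-44, -35) + d(1)) - 4817 = (16/45 + (-8 + 2*1)) - 4817 = (16/45 + (-8 + 2)) - 4817 = (16/45 - 6) - 4817 = -254/45 - 4817 = -217019/45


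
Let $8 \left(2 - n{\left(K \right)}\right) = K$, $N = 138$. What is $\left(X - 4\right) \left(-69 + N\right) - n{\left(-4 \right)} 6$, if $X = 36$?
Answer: $2193$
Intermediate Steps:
$n{\left(K \right)} = 2 - \frac{K}{8}$
$\left(X - 4\right) \left(-69 + N\right) - n{\left(-4 \right)} 6 = \left(36 - 4\right) \left(-69 + 138\right) - \left(2 - - \frac{1}{2}\right) 6 = 32 \cdot 69 - \left(2 + \frac{1}{2}\right) 6 = 2208 - \frac{5}{2} \cdot 6 = 2208 - 15 = 2193$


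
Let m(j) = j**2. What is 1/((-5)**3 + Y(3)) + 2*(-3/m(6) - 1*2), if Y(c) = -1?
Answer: -263/63 ≈ -4.1746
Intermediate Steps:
1/((-5)**3 + Y(3)) + 2*(-3/m(6) - 1*2) = 1/((-5)**3 - 1) + 2*(-3/(6**2) - 1*2) = 1/(-125 - 1) + 2*(-3/36 - 2) = 1/(-126) + 2*(-3*1/36 - 2) = -1/126 + 2*(-1/12 - 2) = -1/126 + 2*(-25/12) = -1/126 - 25/6 = -263/63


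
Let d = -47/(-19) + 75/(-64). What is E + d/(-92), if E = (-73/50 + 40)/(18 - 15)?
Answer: 107669947/8390400 ≈ 12.833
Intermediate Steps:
d = 1583/1216 (d = -47*(-1/19) + 75*(-1/64) = 47/19 - 75/64 = 1583/1216 ≈ 1.3018)
E = 1927/150 (E = (-73*1/50 + 40)/3 = (-73/50 + 40)*(⅓) = (1927/50)*(⅓) = 1927/150 ≈ 12.847)
E + d/(-92) = 1927/150 + (1583/1216)/(-92) = 1927/150 - 1/92*1583/1216 = 1927/150 - 1583/111872 = 107669947/8390400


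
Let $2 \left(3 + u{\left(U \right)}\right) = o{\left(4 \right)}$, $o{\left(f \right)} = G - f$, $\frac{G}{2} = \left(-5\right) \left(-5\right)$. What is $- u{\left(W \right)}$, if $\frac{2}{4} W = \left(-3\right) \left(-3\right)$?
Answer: $-20$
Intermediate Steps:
$G = 50$ ($G = 2 \left(\left(-5\right) \left(-5\right)\right) = 2 \cdot 25 = 50$)
$W = 18$ ($W = 2 \left(\left(-3\right) \left(-3\right)\right) = 2 \cdot 9 = 18$)
$o{\left(f \right)} = 50 - f$
$u{\left(U \right)} = 20$ ($u{\left(U \right)} = -3 + \frac{50 - 4}{2} = -3 + \frac{1}{2} \cdot 46 = -3 + 23 = 20$)
$- u{\left(W \right)} = \left(-1\right) 20 = -20$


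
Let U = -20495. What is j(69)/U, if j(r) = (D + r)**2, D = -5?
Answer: -4096/20495 ≈ -0.19985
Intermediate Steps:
j(r) = (-5 + r)**2
j(69)/U = (-5 + 69)**2/(-20495) = 64**2*(-1/20495) = 4096*(-1/20495) = -4096/20495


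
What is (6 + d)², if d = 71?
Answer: 5929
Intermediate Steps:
(6 + d)² = (6 + 71)² = 77² = 5929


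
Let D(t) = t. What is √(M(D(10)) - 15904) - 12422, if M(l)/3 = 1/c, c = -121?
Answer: -12422 + I*√1924387/11 ≈ -12422.0 + 126.11*I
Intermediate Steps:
M(l) = -3/121 (M(l) = 3/(-121) = 3*(-1/121) = -3/121)
√(M(D(10)) - 15904) - 12422 = √(-3/121 - 15904) - 12422 = √(-1924387/121) - 12422 = I*√1924387/11 - 12422 = -12422 + I*√1924387/11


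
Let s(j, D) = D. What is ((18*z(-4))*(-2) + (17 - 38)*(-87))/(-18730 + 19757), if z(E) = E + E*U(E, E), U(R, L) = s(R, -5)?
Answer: 1251/1027 ≈ 1.2181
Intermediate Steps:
U(R, L) = -5
z(E) = -4*E (z(E) = E + E*(-5) = E - 5*E = -4*E)
((18*z(-4))*(-2) + (17 - 38)*(-87))/(-18730 + 19757) = ((18*(-4*(-4)))*(-2) + (17 - 38)*(-87))/(-18730 + 19757) = ((18*16)*(-2) - 21*(-87))/1027 = (288*(-2) + 1827)*(1/1027) = (-576 + 1827)*(1/1027) = 1251*(1/1027) = 1251/1027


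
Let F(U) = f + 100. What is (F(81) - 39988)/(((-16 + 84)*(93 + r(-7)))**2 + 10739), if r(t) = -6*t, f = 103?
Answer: -39785/84283139 ≈ -0.00047204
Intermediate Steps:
F(U) = 203 (F(U) = 103 + 100 = 203)
(F(81) - 39988)/(((-16 + 84)*(93 + r(-7)))**2 + 10739) = (203 - 39988)/(((-16 + 84)*(93 - 6*(-7)))**2 + 10739) = -39785/((68*(93 + 42))**2 + 10739) = -39785/((68*135)**2 + 10739) = -39785/(9180**2 + 10739) = -39785/(84272400 + 10739) = -39785/84283139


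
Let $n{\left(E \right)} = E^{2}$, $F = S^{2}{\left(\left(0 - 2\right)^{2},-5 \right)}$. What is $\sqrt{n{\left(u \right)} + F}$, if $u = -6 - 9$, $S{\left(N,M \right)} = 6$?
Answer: $3 \sqrt{29} \approx 16.155$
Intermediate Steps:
$u = -15$
$F = 36$ ($F = 6^{2} = 36$)
$\sqrt{n{\left(u \right)} + F} = \sqrt{\left(-15\right)^{2} + 36} = \sqrt{225 + 36} = \sqrt{261} = 3 \sqrt{29}$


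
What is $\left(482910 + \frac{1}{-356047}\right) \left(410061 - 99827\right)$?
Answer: $\frac{53341217244073946}{356047} \approx 1.4982 \cdot 10^{11}$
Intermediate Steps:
$\left(482910 + \frac{1}{-356047}\right) \left(410061 - 99827\right) = \left(482910 - \frac{1}{356047}\right) 310234 = \frac{171938656769}{356047} \cdot 310234 = \frac{53341217244073946}{356047}$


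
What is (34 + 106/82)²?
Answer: 2093809/1681 ≈ 1245.6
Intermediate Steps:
(34 + 106/82)² = (34 + 106*(1/82))² = (34 + 53/41)² = (1447/41)² = 2093809/1681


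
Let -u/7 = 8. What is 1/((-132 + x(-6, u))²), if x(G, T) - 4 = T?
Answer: 1/33856 ≈ 2.9537e-5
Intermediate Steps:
u = -56 (u = -7*8 = -56)
x(G, T) = 4 + T
1/((-132 + x(-6, u))²) = 1/((-132 + (4 - 56))²) = 1/((-132 - 52)²) = 1/((-184)²) = 1/33856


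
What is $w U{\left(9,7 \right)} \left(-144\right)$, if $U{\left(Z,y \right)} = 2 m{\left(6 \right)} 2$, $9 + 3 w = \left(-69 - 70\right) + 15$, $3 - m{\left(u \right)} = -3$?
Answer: $153216$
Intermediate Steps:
$m{\left(u \right)} = 6$ ($m{\left(u \right)} = 3 - -3 = 3 + 3 = 6$)
$w = - \frac{133}{3}$ ($w = -3 + \frac{\left(-69 - 70\right) + 15}{3} = -3 + \frac{-139 + 15}{3} = -3 + \frac{1}{3} \left(-124\right) = -3 - \frac{124}{3} = - \frac{133}{3} \approx -44.333$)
$U{\left(Z,y \right)} = 24$ ($U{\left(Z,y \right)} = 2 \cdot 6 \cdot 2 = 12 \cdot 2 = 24$)
$w U{\left(9,7 \right)} \left(-144\right) = \left(- \frac{133}{3}\right) 24 \left(-144\right) = \left(-1064\right) \left(-144\right) = 153216$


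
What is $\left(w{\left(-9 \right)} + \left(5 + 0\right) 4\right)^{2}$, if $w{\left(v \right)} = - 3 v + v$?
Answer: $1444$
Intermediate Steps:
$w{\left(v \right)} = - 2 v$
$\left(w{\left(-9 \right)} + \left(5 + 0\right) 4\right)^{2} = \left(\left(-2\right) \left(-9\right) + \left(5 + 0\right) 4\right)^{2} = \left(18 + 5 \cdot 4\right)^{2} = \left(18 + 20\right)^{2} = 38^{2} = 1444$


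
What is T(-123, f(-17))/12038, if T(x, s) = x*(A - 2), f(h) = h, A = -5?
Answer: 861/12038 ≈ 0.071524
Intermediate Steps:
T(x, s) = -7*x (T(x, s) = x*(-5 - 2) = x*(-7) = -7*x)
T(-123, f(-17))/12038 = -7*(-123)/12038 = 861*(1/12038) = 861/12038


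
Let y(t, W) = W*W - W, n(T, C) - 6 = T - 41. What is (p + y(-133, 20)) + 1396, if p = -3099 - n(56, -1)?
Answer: -1344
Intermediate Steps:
n(T, C) = -35 + T (n(T, C) = 6 + (T - 41) = 6 + (-41 + T) = -35 + T)
p = -3120 (p = -3099 - (-35 + 56) = -3099 - 1*21 = -3099 - 21 = -3120)
y(t, W) = W² - W
(p + y(-133, 20)) + 1396 = (-3120 + 20*(-1 + 20)) + 1396 = (-3120 + 20*19) + 1396 = (-3120 + 380) + 1396 = -2740 + 1396 = -1344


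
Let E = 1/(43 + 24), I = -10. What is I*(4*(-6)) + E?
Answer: 16081/67 ≈ 240.01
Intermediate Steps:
E = 1/67 ≈ 0.014925
I*(4*(-6)) + E = -40*(-6) + 1/67 = -10*(-24) + 1/67 = 240 + 1/67 = 16081/67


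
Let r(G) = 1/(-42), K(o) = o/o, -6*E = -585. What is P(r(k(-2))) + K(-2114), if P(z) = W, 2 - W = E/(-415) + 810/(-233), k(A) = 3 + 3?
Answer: 259581/38678 ≈ 6.7113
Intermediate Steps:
E = 195/2 (E = -1/6*(-585) = 195/2 ≈ 97.500)
k(A) = 6
K(o) = 1
r(G) = -1/42
W = 220903/38678 (W = 2 - ((195/2)/(-415) + 810/(-233)) = 2 - ((195/2)*(-1/415) + 810*(-1/233)) = 2 - (-39/166 - 810/233) = 2 - 1*(-143547/38678) = 2 + 143547/38678 = 220903/38678 ≈ 5.7113)
P(z) = 220903/38678
P(r(k(-2))) + K(-2114) = 220903/38678 + 1 = 259581/38678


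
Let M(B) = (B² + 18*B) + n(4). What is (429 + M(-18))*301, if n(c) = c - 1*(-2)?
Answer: 130935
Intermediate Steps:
n(c) = 2 + c (n(c) = c + 2 = 2 + c)
M(B) = 6 + B² + 18*B (M(B) = (B² + 18*B) + (2 + 4) = (B² + 18*B) + 6 = 6 + B² + 18*B)
(429 + M(-18))*301 = (429 + (6 + (-18)² + 18*(-18)))*301 = (429 + (6 + 324 - 324))*301 = (429 + 6)*301 = 435*301 = 130935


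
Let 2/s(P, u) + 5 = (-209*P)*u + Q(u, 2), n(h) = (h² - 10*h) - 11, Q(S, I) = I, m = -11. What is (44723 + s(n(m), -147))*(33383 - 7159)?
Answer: 7927129870129712/6759057 ≈ 1.1728e+9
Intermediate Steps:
n(h) = -11 + h² - 10*h
s(P, u) = 2/(-3 - 209*P*u) (s(P, u) = 2/(-5 + ((-209*P)*u + 2)) = 2/(-5 + (-209*P*u + 2)) = 2/(-5 + (2 - 209*P*u)) = 2/(-3 - 209*P*u))
(44723 + s(n(m), -147))*(33383 - 7159) = (44723 - 2/(3 + 209*(-11 + (-11)² - 10*(-11))*(-147)))*(33383 - 7159) = (44723 - 2/(3 + 209*(-11 + 121 + 110)*(-147)))*26224 = (44723 - 2/(3 + 209*220*(-147)))*26224 = (44723 - 2/(3 - 6759060))*26224 = (44723 - 2/(-6759057))*26224 = (44723 - 2*(-1/6759057))*26224 = (44723 + 2/6759057)*26224 = (302285306213/6759057)*26224 = 7927129870129712/6759057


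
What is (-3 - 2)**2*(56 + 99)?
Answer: 3875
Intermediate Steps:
(-3 - 2)**2*(56 + 99) = (-5)**2*155 = 25*155 = 3875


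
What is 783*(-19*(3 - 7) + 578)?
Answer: 512082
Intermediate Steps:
783*(-19*(3 - 7) + 578) = 783*(-19*(-4) + 578) = 783*(76 + 578) = 783*654 = 512082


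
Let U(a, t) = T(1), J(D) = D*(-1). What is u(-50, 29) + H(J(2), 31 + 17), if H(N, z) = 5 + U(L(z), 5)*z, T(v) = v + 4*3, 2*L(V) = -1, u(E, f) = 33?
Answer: 662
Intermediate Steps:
J(D) = -D
L(V) = -½ (L(V) = (½)*(-1) = -½)
T(v) = 12 + v (T(v) = v + 12 = 12 + v)
U(a, t) = 13 (U(a, t) = 12 + 1 = 13)
H(N, z) = 5 + 13*z
u(-50, 29) + H(J(2), 31 + 17) = 33 + (5 + 13*(31 + 17)) = 33 + (5 + 13*48) = 33 + (5 + 624) = 33 + 629 = 662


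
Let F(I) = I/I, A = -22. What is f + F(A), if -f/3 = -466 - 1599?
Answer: 6196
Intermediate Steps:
F(I) = 1
f = 6195 (f = -3*(-466 - 1599) = -3*(-2065) = 6195)
f + F(A) = 6195 + 1 = 6196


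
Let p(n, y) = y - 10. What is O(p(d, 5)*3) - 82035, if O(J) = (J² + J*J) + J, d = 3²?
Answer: -81600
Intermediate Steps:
d = 9
p(n, y) = -10 + y
O(J) = J + 2*J² (O(J) = (J² + J²) + J = 2*J² + J = J + 2*J²)
O(p(d, 5)*3) - 82035 = ((-10 + 5)*3)*(1 + 2*((-10 + 5)*3)) - 82035 = (-5*3)*(1 + 2*(-5*3)) - 82035 = -15*(1 + 2*(-15)) - 82035 = -15*(1 - 30) - 82035 = -15*(-29) - 82035 = 435 - 82035 = -81600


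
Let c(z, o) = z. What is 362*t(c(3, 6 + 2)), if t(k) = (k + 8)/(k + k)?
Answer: 1991/3 ≈ 663.67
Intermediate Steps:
t(k) = (8 + k)/(2*k) (t(k) = (8 + k)/((2*k)) = (8 + k)*(1/(2*k)) = (8 + k)/(2*k))
362*t(c(3, 6 + 2)) = 362*((½)*(8 + 3)/3) = 362*((½)*(⅓)*11) = 362*(11/6) = 1991/3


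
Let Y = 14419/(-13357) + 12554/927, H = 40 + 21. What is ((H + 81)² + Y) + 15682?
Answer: 443997302759/12381939 ≈ 35858.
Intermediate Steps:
H = 61
Y = 154317365/12381939 (Y = 14419*(-1/13357) + 12554*(1/927) = -14419/13357 + 12554/927 = 154317365/12381939 ≈ 12.463)
((H + 81)² + Y) + 15682 = ((61 + 81)² + 154317365/12381939) + 15682 = (142² + 154317365/12381939) + 15682 = (20164 + 154317365/12381939) + 15682 = 249823735361/12381939 + 15682 = 443997302759/12381939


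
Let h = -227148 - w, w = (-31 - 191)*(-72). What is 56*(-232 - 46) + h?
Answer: -258700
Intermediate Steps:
w = 15984 (w = -222*(-72) = 15984)
h = -243132 (h = -227148 - 1*15984 = -227148 - 15984 = -243132)
56*(-232 - 46) + h = 56*(-232 - 46) - 243132 = 56*(-278) - 243132 = -15568 - 243132 = -258700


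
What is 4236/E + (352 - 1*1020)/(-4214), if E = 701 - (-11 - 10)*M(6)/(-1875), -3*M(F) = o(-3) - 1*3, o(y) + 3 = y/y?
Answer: 858691853/138465719 ≈ 6.2015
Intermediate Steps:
o(y) = -2 (o(y) = -3 + y/y = -3 + 1 = -2)
M(F) = 5/3 (M(F) = -(-2 - 1*3)/3 = -(-2 - 3)/3 = -⅓*(-5) = 5/3)
E = 262868/375 (E = 701 - (-11 - 10)*(5/3)/(-1875) = 701 - (-21*5/3)*(-1)/1875 = 701 - (-35)*(-1)/1875 = 701 - 1*7/375 = 701 - 7/375 = 262868/375 ≈ 700.98)
4236/E + (352 - 1*1020)/(-4214) = 4236/(262868/375) + (352 - 1*1020)/(-4214) = 4236*(375/262868) + (352 - 1020)*(-1/4214) = 397125/65717 - 668*(-1/4214) = 397125/65717 + 334/2107 = 858691853/138465719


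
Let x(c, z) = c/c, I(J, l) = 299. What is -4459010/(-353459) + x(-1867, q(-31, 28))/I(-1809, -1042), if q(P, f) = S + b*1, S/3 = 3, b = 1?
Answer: 1333597449/105684241 ≈ 12.619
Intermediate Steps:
S = 9 (S = 3*3 = 9)
q(P, f) = 10 (q(P, f) = 9 + 1*1 = 9 + 1 = 10)
x(c, z) = 1
-4459010/(-353459) + x(-1867, q(-31, 28))/I(-1809, -1042) = -4459010/(-353459) + 1/299 = -4459010*(-1/353459) + 1*(1/299) = 4459010/353459 + 1/299 = 1333597449/105684241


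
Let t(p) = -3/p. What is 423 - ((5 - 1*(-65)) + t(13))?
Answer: 4592/13 ≈ 353.23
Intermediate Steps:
423 - ((5 - 1*(-65)) + t(13)) = 423 - ((5 - 1*(-65)) - 3/13) = 423 - ((5 + 65) - 3*1/13) = 423 - (70 - 3/13) = 423 - 1*907/13 = 423 - 907/13 = 4592/13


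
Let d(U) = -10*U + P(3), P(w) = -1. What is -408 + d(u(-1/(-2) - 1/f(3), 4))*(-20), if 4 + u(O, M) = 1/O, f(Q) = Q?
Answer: 12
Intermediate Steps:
u(O, M) = -4 + 1/O
d(U) = -1 - 10*U (d(U) = -10*U - 1 = -1 - 10*U)
-408 + d(u(-1/(-2) - 1/f(3), 4))*(-20) = -408 + (-1 - 10*(-4 + 1/(-1/(-2) - 1/3)))*(-20) = -408 + (-1 - 10*(-4 + 1/(-1*(-½) - 1*⅓)))*(-20) = -408 + (-1 - 10*(-4 + 1/(½ - ⅓)))*(-20) = -408 + (-1 - 10*(-4 + 1/(⅙)))*(-20) = -408 + (-1 - 10*(-4 + 6))*(-20) = -408 + (-1 - 10*2)*(-20) = -408 + (-1 - 20)*(-20) = -408 - 21*(-20) = -408 + 420 = 12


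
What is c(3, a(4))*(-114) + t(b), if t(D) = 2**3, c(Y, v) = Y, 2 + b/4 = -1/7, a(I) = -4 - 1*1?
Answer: -334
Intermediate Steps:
a(I) = -5 (a(I) = -4 - 1 = -5)
b = -60/7 (b = -8 + 4*(-1/7) = -8 - 4/7 = -60/7 ≈ -8.5714)
t(D) = 8
c(3, a(4))*(-114) + t(b) = 3*(-114) + 8 = -342 + 8 = -334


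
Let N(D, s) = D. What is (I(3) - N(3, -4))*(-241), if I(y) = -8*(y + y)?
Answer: 12291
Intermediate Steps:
I(y) = -16*y
(I(3) - N(3, -4))*(-241) = (-16*3 - 1*3)*(-241) = (-48 - 3)*(-241) = -51*(-241) = 12291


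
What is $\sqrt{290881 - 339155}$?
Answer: $i \sqrt{48274} \approx 219.71 i$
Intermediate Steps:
$\sqrt{290881 - 339155} = \sqrt{-48274} = i \sqrt{48274}$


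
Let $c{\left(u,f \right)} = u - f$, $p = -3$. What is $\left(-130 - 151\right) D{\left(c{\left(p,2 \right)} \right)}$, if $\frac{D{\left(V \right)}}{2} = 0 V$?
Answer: $0$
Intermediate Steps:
$D{\left(V \right)} = 0$ ($D{\left(V \right)} = 2 \cdot 0 V = 2 \cdot 0 = 0$)
$\left(-130 - 151\right) D{\left(c{\left(p,2 \right)} \right)} = \left(-130 - 151\right) 0 = \left(-281\right) 0 = 0$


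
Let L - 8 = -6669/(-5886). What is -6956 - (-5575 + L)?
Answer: -303049/218 ≈ -1390.1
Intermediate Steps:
L = 1991/218 (L = 8 - 6669/(-5886) = 8 - 6669*(-1/5886) = 8 + 247/218 = 1991/218 ≈ 9.1330)
-6956 - (-5575 + L) = -6956 - (-5575 + 1991/218) = -6956 - 1*(-1213359/218) = -6956 + 1213359/218 = -303049/218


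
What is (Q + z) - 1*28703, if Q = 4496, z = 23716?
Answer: -491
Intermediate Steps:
(Q + z) - 1*28703 = (4496 + 23716) - 1*28703 = 28212 - 28703 = -491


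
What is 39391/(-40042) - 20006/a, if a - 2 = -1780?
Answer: 52217361/5085334 ≈ 10.268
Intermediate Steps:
a = -1778 (a = 2 - 1780 = -1778)
39391/(-40042) - 20006/a = 39391/(-40042) - 20006/(-1778) = 39391*(-1/40042) - 20006*(-1/1778) = -39391/40042 + 1429/127 = 52217361/5085334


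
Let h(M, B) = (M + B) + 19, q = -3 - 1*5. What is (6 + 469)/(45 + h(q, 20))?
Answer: 25/4 ≈ 6.2500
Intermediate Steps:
q = -8 (q = -3 - 5 = -8)
h(M, B) = 19 + B + M (h(M, B) = (B + M) + 19 = 19 + B + M)
(6 + 469)/(45 + h(q, 20)) = (6 + 469)/(45 + (19 + 20 - 8)) = 475/(45 + 31) = 475/76 = 475*(1/76) = 25/4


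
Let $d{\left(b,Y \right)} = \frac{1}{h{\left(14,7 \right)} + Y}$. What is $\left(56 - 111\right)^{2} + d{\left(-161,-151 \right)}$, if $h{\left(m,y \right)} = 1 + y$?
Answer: $\frac{432574}{143} \approx 3025.0$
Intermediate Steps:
$d{\left(b,Y \right)} = \frac{1}{8 + Y}$ ($d{\left(b,Y \right)} = \frac{1}{\left(1 + 7\right) + Y} = \frac{1}{8 + Y}$)
$\left(56 - 111\right)^{2} + d{\left(-161,-151 \right)} = \left(56 - 111\right)^{2} + \frac{1}{8 - 151} = \left(-55\right)^{2} + \frac{1}{-143} = 3025 - \frac{1}{143} = \frac{432574}{143}$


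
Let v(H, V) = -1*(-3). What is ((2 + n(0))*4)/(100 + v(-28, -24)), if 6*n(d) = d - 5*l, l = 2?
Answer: 4/309 ≈ 0.012945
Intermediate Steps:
v(H, V) = 3
n(d) = -5/3 + d/6 (n(d) = (d - 5*2)/6 = (d - 10)/6 = (-10 + d)/6 = -5/3 + d/6)
((2 + n(0))*4)/(100 + v(-28, -24)) = ((2 + (-5/3 + (⅙)*0))*4)/(100 + 3) = ((2 + (-5/3 + 0))*4)/103 = ((2 - 5/3)*4)/103 = ((⅓)*4)/103 = (1/103)*(4/3) = 4/309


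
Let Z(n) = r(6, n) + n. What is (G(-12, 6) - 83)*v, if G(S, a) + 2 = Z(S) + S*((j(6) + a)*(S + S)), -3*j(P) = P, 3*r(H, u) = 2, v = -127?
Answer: -402209/3 ≈ -1.3407e+5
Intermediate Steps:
r(H, u) = ⅔ (r(H, u) = (⅓)*2 = ⅔)
j(P) = -P/3
Z(n) = ⅔ + n
G(S, a) = -4/3 + S + 2*S²*(-2 + a) (G(S, a) = -2 + ((⅔ + S) + S*((-⅓*6 + a)*(S + S))) = -2 + ((⅔ + S) + S*((-2 + a)*(2*S))) = -2 + ((⅔ + S) + S*(2*S*(-2 + a))) = -2 + ((⅔ + S) + 2*S²*(-2 + a)) = -2 + (⅔ + S + 2*S²*(-2 + a)) = -4/3 + S + 2*S²*(-2 + a))
(G(-12, 6) - 83)*v = ((-4/3 - 12 - 4*(-12)² + 2*6*(-12)²) - 83)*(-127) = ((-4/3 - 12 - 4*144 + 2*6*144) - 83)*(-127) = ((-4/3 - 12 - 576 + 1728) - 83)*(-127) = (3416/3 - 83)*(-127) = (3167/3)*(-127) = -402209/3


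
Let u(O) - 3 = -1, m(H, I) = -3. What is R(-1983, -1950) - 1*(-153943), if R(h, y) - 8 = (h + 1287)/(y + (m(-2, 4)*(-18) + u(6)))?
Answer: 145791945/947 ≈ 1.5395e+5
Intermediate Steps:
u(O) = 2 (u(O) = 3 - 1 = 2)
R(h, y) = 8 + (1287 + h)/(56 + y) (R(h, y) = 8 + (h + 1287)/(y + (-3*(-18) + 2)) = 8 + (1287 + h)/(y + (54 + 2)) = 8 + (1287 + h)/(y + 56) = 8 + (1287 + h)/(56 + y))
R(-1983, -1950) - 1*(-153943) = (1735 - 1983 + 8*(-1950))/(56 - 1950) - 1*(-153943) = (1735 - 1983 - 15600)/(-1894) + 153943 = -1/1894*(-15848) + 153943 = 7924/947 + 153943 = 145791945/947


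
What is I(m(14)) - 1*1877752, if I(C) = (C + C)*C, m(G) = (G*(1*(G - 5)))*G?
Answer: 4345640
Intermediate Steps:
m(G) = G²*(-5 + G) (m(G) = (G*(1*(-5 + G)))*G = (G*(-5 + G))*G = G²*(-5 + G))
I(C) = 2*C² (I(C) = (2*C)*C = 2*C²)
I(m(14)) - 1*1877752 = 2*(14²*(-5 + 14))² - 1*1877752 = 2*(196*9)² - 1877752 = 2*1764² - 1877752 = 2*3111696 - 1877752 = 6223392 - 1877752 = 4345640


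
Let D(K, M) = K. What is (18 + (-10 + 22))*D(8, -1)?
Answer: 240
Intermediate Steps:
(18 + (-10 + 22))*D(8, -1) = (18 + (-10 + 22))*8 = (18 + 12)*8 = 30*8 = 240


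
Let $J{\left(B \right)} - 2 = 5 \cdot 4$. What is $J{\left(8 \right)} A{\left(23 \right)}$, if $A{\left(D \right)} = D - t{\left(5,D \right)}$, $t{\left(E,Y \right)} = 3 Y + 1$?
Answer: $-1034$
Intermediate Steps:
$t{\left(E,Y \right)} = 1 + 3 Y$
$J{\left(B \right)} = 22$ ($J{\left(B \right)} = 2 + 5 \cdot 4 = 2 + 20 = 22$)
$A{\left(D \right)} = -1 - 2 D$ ($A{\left(D \right)} = D - \left(1 + 3 D\right) = -1 - 2 D$)
$J{\left(8 \right)} A{\left(23 \right)} = 22 \left(-1 - 46\right) = 22 \left(-47\right) = -1034$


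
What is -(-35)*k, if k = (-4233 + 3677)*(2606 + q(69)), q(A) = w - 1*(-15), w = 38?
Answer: -51744140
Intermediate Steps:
q(A) = 53 (q(A) = 38 - 1*(-15) = 38 + 15 = 53)
k = -1478404 (k = (-4233 + 3677)*(2606 + 53) = -556*2659 = -1478404)
-(-35)*k = -(-35)*(-1478404) = -1*51744140 = -51744140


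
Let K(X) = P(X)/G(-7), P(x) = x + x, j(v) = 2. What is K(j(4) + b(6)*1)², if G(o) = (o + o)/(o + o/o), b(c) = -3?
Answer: 36/49 ≈ 0.73469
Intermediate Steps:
G(o) = 2*o/(1 + o) (G(o) = (2*o)/(o + 1) = (2*o)/(1 + o) = 2*o/(1 + o))
P(x) = 2*x
K(X) = 6*X/7 (K(X) = (2*X)/((2*(-7)/(1 - 7))) = (2*X)/((2*(-7)/(-6))) = (2*X)/((2*(-7)*(-⅙))) = (2*X)/(7/3) = (2*X)*(3/7) = 6*X/7)
K(j(4) + b(6)*1)² = (6*(2 - 3*1)/7)² = (6*(2 - 3)/7)² = ((6/7)*(-1))² = (-6/7)² = 36/49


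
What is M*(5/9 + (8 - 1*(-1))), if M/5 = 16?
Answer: 6880/9 ≈ 764.44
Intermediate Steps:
M = 80 (M = 5*16 = 80)
M*(5/9 + (8 - 1*(-1))) = 80*(5/9 + (8 - 1*(-1))) = 80*(5*(⅑) + (8 + 1)) = 80*(5/9 + 9) = 80*(86/9) = 6880/9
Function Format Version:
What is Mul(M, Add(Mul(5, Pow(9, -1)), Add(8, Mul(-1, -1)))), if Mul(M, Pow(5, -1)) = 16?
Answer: Rational(6880, 9) ≈ 764.44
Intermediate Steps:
M = 80 (M = Mul(5, 16) = 80)
Mul(M, Add(Mul(5, Pow(9, -1)), Add(8, Mul(-1, -1)))) = Mul(80, Add(Mul(5, Pow(9, -1)), Add(8, Mul(-1, -1)))) = Mul(80, Add(Mul(5, Rational(1, 9)), Add(8, 1))) = Mul(80, Add(Rational(5, 9), 9)) = Mul(80, Rational(86, 9)) = Rational(6880, 9)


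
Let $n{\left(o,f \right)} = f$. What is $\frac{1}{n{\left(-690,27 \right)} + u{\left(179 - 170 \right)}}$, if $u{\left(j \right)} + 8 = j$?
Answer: $\frac{1}{28} \approx 0.035714$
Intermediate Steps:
$u{\left(j \right)} = -8 + j$
$\frac{1}{n{\left(-690,27 \right)} + u{\left(179 - 170 \right)}} = \frac{1}{27 + \left(-8 + \left(179 - 170\right)\right)} = \frac{1}{27 + \left(-8 + 9\right)} = \frac{1}{27 + 1} = \frac{1}{28}$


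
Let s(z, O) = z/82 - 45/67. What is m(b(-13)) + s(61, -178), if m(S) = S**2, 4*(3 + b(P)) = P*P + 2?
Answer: 69450083/43952 ≈ 1580.1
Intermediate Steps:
b(P) = -5/2 + P**2/4 (b(P) = -3 + (P*P + 2)/4 = -3 + (P**2 + 2)/4 = -3 + (2 + P**2)/4 = -3 + (1/2 + P**2/4) = -5/2 + P**2/4)
s(z, O) = -45/67 + z/82 (s(z, O) = z*(1/82) - 45*1/67 = z/82 - 45/67 = -45/67 + z/82)
m(b(-13)) + s(61, -178) = (-5/2 + (1/4)*(-13)**2)**2 + (-45/67 + (1/82)*61) = (-5/2 + (1/4)*169)**2 + (-45/67 + 61/82) = (-5/2 + 169/4)**2 + 397/5494 = (159/4)**2 + 397/5494 = 25281/16 + 397/5494 = 69450083/43952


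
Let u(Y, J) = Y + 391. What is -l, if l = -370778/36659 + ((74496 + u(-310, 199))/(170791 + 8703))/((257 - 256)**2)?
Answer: 9116929727/940010078 ≈ 9.6988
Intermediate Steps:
u(Y, J) = 391 + Y
l = -9116929727/940010078 (l = -370778/36659 + ((74496 + (391 - 310))/(170791 + 8703))/((257 - 256)**2) = -370778*1/36659 + ((74496 + 81)/179494)/(1**2) = -370778/36659 + (74577*(1/179494))/1 = -370778/36659 + (74577/179494)*1 = -370778/36659 + 74577/179494 = -9116929727/940010078 ≈ -9.6988)
-l = -1*(-9116929727/940010078) = 9116929727/940010078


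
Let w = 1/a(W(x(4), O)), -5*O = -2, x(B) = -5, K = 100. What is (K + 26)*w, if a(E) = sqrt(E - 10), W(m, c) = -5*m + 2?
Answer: 126*sqrt(17)/17 ≈ 30.559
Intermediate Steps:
O = 2/5 (O = -1/5*(-2) = 2/5 ≈ 0.40000)
W(m, c) = 2 - 5*m
a(E) = sqrt(-10 + E)
w = sqrt(17)/17 (w = 1/(sqrt(-10 + (2 - 5*(-5)))) = 1/(sqrt(-10 + (2 + 25))) = 1/(sqrt(-10 + 27)) = 1/(sqrt(17)) = sqrt(17)/17 ≈ 0.24254)
(K + 26)*w = (100 + 26)*(sqrt(17)/17) = 126*(sqrt(17)/17) = 126*sqrt(17)/17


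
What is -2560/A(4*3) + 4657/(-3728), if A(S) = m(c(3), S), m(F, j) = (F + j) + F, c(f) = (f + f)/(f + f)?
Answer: -4804439/26096 ≈ -184.11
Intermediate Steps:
c(f) = 1 (c(f) = (2*f)/((2*f)) = (2*f)*(1/(2*f)) = 1)
m(F, j) = j + 2*F
A(S) = 2 + S (A(S) = S + 2*1 = S + 2 = 2 + S)
-2560/A(4*3) + 4657/(-3728) = -2560/(2 + 4*3) + 4657/(-3728) = -2560/(2 + 12) + 4657*(-1/3728) = -2560/14 - 4657/3728 = -2560*1/14 - 4657/3728 = -1280/7 - 4657/3728 = -4804439/26096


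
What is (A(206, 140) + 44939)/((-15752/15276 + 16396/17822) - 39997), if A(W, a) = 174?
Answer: -1206005829/1069242773 ≈ -1.1279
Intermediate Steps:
(A(206, 140) + 44939)/((-15752/15276 + 16396/17822) - 39997) = (174 + 44939)/((-15752/15276 + 16396/17822) - 39997) = 45113/((-15752*1/15276 + 16396*(1/17822)) - 39997) = 45113/((-3938/3819 + 8198/8911) - 39997) = 45113/(-2972/26733 - 39997) = 45113/(-1069242773/26733) = 45113*(-26733/1069242773) = -1206005829/1069242773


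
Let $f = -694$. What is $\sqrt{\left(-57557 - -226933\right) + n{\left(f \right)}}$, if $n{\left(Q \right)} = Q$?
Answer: $\sqrt{168682} \approx 410.71$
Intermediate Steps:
$\sqrt{\left(-57557 - -226933\right) + n{\left(f \right)}} = \sqrt{\left(-57557 - -226933\right) - 694} = \sqrt{\left(-57557 + 226933\right) - 694} = \sqrt{169376 - 694} = \sqrt{168682}$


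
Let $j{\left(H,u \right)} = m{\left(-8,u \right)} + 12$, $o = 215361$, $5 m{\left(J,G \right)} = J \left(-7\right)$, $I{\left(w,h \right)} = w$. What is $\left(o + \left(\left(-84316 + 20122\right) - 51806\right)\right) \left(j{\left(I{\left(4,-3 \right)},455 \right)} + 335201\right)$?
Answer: $\frac{166541058681}{5} \approx 3.3308 \cdot 10^{10}$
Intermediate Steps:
$m{\left(J,G \right)} = - \frac{7 J}{5}$ ($m{\left(J,G \right)} = \frac{J \left(-7\right)}{5} = \frac{\left(-7\right) J}{5} = - \frac{7 J}{5}$)
$j{\left(H,u \right)} = \frac{116}{5}$ ($j{\left(H,u \right)} = \left(- \frac{7}{5}\right) \left(-8\right) + 12 = \frac{56}{5} + 12 = \frac{116}{5}$)
$\left(o + \left(\left(-84316 + 20122\right) - 51806\right)\right) \left(j{\left(I{\left(4,-3 \right)},455 \right)} + 335201\right) = \left(215361 + \left(\left(-84316 + 20122\right) - 51806\right)\right) \left(\frac{116}{5} + 335201\right) = \left(215361 - 116000\right) \frac{1676121}{5} = 99361 \cdot \frac{1676121}{5} = \frac{166541058681}{5}$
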